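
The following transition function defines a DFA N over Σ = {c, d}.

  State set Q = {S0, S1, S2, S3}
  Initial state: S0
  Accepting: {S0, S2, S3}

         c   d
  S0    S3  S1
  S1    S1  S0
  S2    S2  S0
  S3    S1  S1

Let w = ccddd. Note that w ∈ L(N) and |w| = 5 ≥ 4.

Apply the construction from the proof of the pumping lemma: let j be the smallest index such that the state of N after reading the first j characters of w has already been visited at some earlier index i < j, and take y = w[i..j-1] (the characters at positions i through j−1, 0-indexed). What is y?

ccd

State sequence: S0 -c-> S3 -c-> S1 -d-> S0 -d-> S1 -d-> S0
First repeat at step 3: S0 was already visited.

So i = 0, j = 3, giving x = w[0:0] = ε, y = w[0:3] = ccd, z = w[3:5] = dd.
Check: |xy| = 3 ≤ 4 and |y| = 3 ≥ 1. Reading y takes N from S0 back to S0, so every xyⁱz is accepted.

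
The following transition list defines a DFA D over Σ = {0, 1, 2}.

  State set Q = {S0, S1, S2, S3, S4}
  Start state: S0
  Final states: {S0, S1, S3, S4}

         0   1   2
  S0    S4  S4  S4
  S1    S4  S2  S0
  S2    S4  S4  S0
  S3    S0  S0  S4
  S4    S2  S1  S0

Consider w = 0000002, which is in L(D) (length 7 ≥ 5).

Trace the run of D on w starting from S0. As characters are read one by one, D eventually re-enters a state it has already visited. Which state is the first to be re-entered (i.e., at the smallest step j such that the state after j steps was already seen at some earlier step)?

State sequence: S0 -0-> S4 -0-> S2 -0-> S4 -0-> S2 -0-> S4 -0-> S2 -2-> S0
First repeat at step 3: S4 was already visited.

The earliest repeat is at step j = 3: D is in S4, which it already visited at step i = 1.
Pumping length from the standard proof: p = 5 (the number of states). The repeated state found above gives |xy| = j ≤ 5 and |y| = j − i ≥ 1.

S4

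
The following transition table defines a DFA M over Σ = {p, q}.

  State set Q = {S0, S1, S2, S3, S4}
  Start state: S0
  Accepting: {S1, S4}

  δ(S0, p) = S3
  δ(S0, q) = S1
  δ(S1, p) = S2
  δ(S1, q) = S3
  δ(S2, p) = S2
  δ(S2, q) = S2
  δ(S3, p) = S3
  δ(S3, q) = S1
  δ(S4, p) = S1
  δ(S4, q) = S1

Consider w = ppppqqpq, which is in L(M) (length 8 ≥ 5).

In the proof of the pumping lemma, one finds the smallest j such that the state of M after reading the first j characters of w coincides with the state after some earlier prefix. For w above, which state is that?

Run of M on w = p p p p q q p q:
  step 0: S0  (start)
  step 1: S3  (read p: S0→S3)
  step 2: S3  (read p: S3→S3)   ← first repeat (S3 seen earlier)
  step 3: S3  (read p: S3→S3)
  step 4: S3  (read p: S3→S3)
  step 5: S1  (read q: S3→S1)
  step 6: S3  (read q: S1→S3)
  step 7: S3  (read p: S3→S3)
  step 8: S1  (read q: S3→S1)

The earliest repeat is at step j = 2: M is in S3, which it already visited at step i = 1.
Since M has 5 states, any run of length ≥ 5 visits 5+1 states, so by pigeonhole some state repeats within the first 5 steps — that repeat gives the pumpable loop.

S3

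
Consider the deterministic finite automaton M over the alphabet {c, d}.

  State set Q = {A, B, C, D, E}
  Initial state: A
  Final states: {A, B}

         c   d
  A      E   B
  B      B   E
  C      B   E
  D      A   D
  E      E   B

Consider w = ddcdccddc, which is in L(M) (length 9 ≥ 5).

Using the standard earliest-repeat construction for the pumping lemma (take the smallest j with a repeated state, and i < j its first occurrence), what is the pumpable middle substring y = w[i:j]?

Run of M on w = d d c d c c d d c:
  step 0: A  (start)
  step 1: B  (read d: A→B)
  step 2: E  (read d: B→E)
  step 3: E  (read c: E→E)   ← first repeat (E seen earlier)
  step 4: B  (read d: E→B)
  step 5: B  (read c: B→B)
  step 6: B  (read c: B→B)
  step 7: E  (read d: B→E)
  step 8: B  (read d: E→B)
  step 9: B  (read c: B→B)

So i = 2, j = 3, giving x = w[0:2] = dd, y = w[2:3] = c, z = w[3:9] = dccddc.
Check: |xy| = 3 ≤ 5 and |y| = 1 ≥ 1. Reading y takes M from E back to E, so every xyⁱz is accepted.

c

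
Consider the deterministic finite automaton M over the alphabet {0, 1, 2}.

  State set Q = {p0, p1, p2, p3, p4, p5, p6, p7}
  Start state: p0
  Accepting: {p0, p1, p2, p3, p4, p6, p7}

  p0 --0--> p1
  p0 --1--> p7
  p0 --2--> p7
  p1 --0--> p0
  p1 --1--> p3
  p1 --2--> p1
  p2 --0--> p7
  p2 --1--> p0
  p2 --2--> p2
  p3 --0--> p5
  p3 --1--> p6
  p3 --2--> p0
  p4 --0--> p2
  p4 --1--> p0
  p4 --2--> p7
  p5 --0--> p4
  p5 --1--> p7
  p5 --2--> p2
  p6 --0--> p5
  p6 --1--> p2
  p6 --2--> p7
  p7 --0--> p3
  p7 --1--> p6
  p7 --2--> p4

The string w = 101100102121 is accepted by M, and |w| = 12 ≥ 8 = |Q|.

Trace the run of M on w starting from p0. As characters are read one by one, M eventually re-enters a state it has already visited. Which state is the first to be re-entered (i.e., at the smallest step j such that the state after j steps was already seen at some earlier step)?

State sequence: p0 -1-> p7 -0-> p3 -1-> p6 -1-> p2 -0-> p7 -0-> p3 -1-> p6 -0-> p5 -2-> p2 -1-> p0 -2-> p7 -1-> p6
First repeat at step 5: p7 was already visited.

The earliest repeat is at step j = 5: M is in p7, which it already visited at step i = 1.
The DFA has 8 states, so the proof of the pumping lemma guarantees a repeated state among the first 8+1 visited; the segment between the two visits is the pumpable y.

p7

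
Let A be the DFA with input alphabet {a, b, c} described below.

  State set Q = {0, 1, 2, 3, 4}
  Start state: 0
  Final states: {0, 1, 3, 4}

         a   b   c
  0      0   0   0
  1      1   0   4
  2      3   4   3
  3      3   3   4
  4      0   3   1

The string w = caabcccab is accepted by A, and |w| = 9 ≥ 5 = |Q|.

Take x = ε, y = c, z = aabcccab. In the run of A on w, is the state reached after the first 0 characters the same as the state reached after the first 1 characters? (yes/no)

State sequence: 0 -c-> 0

After x (step 0): 0. After xy (step 1): 0.
They match, so y = c drives A around a cycle from 0 back to itself; pumping y any number of times keeps A in 0 before reading z, and xyⁱz ∈ L(A) for every i ≥ 0.

yes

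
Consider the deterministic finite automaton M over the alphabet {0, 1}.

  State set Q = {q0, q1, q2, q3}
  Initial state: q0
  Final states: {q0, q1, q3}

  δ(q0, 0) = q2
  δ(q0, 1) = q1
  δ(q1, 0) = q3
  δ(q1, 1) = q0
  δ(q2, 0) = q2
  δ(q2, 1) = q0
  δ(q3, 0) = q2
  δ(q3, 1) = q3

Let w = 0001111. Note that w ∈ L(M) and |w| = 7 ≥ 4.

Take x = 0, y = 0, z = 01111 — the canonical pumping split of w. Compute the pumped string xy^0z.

xy⁰z = xz = 0·01111 = 001111.
Reading y = 0 takes M from q2 back to q2, so after x the machine is still in q2, and z then leads to the accepting state q1. Hence 001111 ∈ L(M).

001111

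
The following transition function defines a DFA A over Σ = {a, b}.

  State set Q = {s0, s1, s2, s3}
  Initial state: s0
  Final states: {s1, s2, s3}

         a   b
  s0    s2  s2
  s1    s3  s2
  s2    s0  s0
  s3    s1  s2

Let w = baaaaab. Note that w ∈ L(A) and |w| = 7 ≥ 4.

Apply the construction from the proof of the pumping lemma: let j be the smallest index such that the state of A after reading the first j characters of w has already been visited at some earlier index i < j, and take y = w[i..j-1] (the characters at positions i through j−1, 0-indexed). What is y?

Run of A on w = b a a a a a b:
  step 0: s0  (start)
  step 1: s2  (read b: s0→s2)
  step 2: s0  (read a: s2→s0)   ← first repeat (s0 seen earlier)
  step 3: s2  (read a: s0→s2)
  step 4: s0  (read a: s2→s0)
  step 5: s2  (read a: s0→s2)
  step 6: s0  (read a: s2→s0)
  step 7: s2  (read b: s0→s2)

So i = 0, j = 2, giving x = w[0:0] = ε, y = w[0:2] = ba, z = w[2:7] = aaaab.
Check: |xy| = 2 ≤ 4 and |y| = 2 ≥ 1. Reading y takes A from s0 back to s0, so every xyⁱz is accepted.

ba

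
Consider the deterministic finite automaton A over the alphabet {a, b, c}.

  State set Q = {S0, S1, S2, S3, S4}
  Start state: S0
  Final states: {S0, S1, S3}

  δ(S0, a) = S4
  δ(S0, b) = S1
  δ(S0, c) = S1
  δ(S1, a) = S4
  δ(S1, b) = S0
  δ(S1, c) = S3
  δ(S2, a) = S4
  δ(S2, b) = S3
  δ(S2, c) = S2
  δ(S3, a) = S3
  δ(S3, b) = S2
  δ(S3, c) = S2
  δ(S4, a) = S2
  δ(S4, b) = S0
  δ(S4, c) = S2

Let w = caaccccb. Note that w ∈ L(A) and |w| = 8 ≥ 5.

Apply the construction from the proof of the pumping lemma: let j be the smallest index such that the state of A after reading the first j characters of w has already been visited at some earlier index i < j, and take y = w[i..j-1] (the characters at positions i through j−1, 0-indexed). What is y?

c

Run of A on w = c a a c c c c b:
  step 0: S0  (start)
  step 1: S1  (read c: S0→S1)
  step 2: S4  (read a: S1→S4)
  step 3: S2  (read a: S4→S2)
  step 4: S2  (read c: S2→S2)   ← first repeat (S2 seen earlier)
  step 5: S2  (read c: S2→S2)
  step 6: S2  (read c: S2→S2)
  step 7: S2  (read c: S2→S2)
  step 8: S3  (read b: S2→S3)

So i = 3, j = 4, giving x = w[0:3] = caa, y = w[3:4] = c, z = w[4:8] = cccb.
Check: |xy| = 4 ≤ 5 and |y| = 1 ≥ 1. Reading y takes A from S2 back to S2, so every xyⁱz is accepted.
Since A has 5 states, any run of length ≥ 5 visits 5+1 states, so by pigeonhole some state repeats within the first 5 steps — that repeat gives the pumpable loop.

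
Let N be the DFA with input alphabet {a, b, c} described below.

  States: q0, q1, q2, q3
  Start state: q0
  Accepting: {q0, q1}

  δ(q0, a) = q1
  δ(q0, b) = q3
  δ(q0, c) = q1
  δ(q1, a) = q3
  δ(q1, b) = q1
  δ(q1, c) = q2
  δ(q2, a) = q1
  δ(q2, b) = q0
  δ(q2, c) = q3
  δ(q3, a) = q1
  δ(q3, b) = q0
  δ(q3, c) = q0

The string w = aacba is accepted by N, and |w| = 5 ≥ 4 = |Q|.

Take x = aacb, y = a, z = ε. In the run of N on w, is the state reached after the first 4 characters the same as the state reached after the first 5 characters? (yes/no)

State sequence: q0 -a-> q1 -a-> q3 -c-> q0 -b-> q3 -a-> q1

After x (step 4): q3. After xy (step 5): q1.
They differ (q3 ≠ q1), so y is not a cycle from the state after x; this split is not the one the pumping-lemma construction produces, and pumping y need not keep the string in L(N).

no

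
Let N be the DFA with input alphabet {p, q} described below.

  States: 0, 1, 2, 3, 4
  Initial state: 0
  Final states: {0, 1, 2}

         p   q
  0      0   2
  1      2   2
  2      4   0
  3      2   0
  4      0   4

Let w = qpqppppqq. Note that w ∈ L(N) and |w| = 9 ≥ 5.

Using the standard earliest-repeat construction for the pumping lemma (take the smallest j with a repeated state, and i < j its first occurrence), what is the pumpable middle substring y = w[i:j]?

Run of N on w = q p q p p p p q q:
  step 0: 0  (start)
  step 1: 2  (read q: 0→2)
  step 2: 4  (read p: 2→4)
  step 3: 4  (read q: 4→4)   ← first repeat (4 seen earlier)
  step 4: 0  (read p: 4→0)
  step 5: 0  (read p: 0→0)
  step 6: 0  (read p: 0→0)
  step 7: 0  (read p: 0→0)
  step 8: 2  (read q: 0→2)
  step 9: 0  (read q: 2→0)

So i = 2, j = 3, giving x = w[0:2] = qp, y = w[2:3] = q, z = w[3:9] = ppppqq.
Check: |xy| = 3 ≤ 5 and |y| = 1 ≥ 1. Reading y takes N from 4 back to 4, so every xyⁱz is accepted.

q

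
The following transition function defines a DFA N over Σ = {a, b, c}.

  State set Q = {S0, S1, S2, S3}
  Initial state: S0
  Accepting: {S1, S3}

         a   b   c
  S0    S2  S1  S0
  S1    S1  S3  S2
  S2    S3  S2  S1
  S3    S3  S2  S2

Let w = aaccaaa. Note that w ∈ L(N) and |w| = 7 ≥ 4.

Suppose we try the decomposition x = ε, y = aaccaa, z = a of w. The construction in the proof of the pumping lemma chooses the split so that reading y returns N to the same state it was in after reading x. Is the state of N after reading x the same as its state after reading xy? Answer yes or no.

no

State sequence: S0 -a-> S2 -a-> S3 -c-> S2 -c-> S1 -a-> S1 -a-> S1

After x (step 0): S0. After xy (step 6): S1.
They differ (S0 ≠ S1), so y is not a cycle from the state after x; this split is not the one the pumping-lemma construction produces, and pumping y need not keep the string in L(N).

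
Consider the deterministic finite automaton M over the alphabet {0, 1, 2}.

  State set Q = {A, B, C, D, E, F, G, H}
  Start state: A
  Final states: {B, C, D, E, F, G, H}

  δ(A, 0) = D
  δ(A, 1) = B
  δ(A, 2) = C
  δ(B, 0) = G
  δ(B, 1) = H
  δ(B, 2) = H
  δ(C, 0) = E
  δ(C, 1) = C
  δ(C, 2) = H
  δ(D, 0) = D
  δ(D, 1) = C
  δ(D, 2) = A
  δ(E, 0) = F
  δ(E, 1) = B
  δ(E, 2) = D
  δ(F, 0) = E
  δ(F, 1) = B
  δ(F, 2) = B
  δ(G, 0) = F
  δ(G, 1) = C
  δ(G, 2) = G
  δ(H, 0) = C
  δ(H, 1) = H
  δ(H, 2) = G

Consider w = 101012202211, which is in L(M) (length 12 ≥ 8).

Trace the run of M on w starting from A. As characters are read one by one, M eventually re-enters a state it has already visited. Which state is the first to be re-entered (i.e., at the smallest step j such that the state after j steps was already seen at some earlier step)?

Run of M on w = 1 0 1 0 1 2 2 0 2 2 1 1:
  step 0: A  (start)
  step 1: B  (read 1: A→B)
  step 2: G  (read 0: B→G)
  step 3: C  (read 1: G→C)
  step 4: E  (read 0: C→E)
  step 5: B  (read 1: E→B)   ← first repeat (B seen earlier)
  step 6: H  (read 2: B→H)
  step 7: G  (read 2: H→G)
  step 8: F  (read 0: G→F)
  step 9: B  (read 2: F→B)
  step 10: H  (read 2: B→H)
  step 11: H  (read 1: H→H)
  step 12: H  (read 1: H→H)

The earliest repeat is at step j = 5: M is in B, which it already visited at step i = 1.
Since M has 8 states, any run of length ≥ 8 visits 8+1 states, so by pigeonhole some state repeats within the first 8 steps — that repeat gives the pumpable loop.

B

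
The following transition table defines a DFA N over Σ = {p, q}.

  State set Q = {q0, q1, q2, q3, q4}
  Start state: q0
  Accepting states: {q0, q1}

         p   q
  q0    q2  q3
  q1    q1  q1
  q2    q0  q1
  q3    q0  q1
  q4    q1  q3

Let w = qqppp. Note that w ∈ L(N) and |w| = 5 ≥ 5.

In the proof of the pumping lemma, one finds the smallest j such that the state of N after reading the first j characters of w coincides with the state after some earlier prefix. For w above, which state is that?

q1

State sequence: q0 -q-> q3 -q-> q1 -p-> q1 -p-> q1 -p-> q1
First repeat at step 3: q1 was already visited.

The earliest repeat is at step j = 3: N is in q1, which it already visited at step i = 2.
Pumping length from the standard proof: p = 5 (the number of states). The repeated state found above gives |xy| = j ≤ 5 and |y| = j − i ≥ 1.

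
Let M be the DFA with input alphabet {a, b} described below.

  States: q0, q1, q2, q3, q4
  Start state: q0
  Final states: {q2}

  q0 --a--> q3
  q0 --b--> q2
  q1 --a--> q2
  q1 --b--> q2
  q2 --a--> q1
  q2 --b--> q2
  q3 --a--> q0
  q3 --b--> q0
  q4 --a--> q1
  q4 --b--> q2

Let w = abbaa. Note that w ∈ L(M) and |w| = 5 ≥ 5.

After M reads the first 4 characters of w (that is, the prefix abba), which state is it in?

State sequence: q0 -a-> q3 -b-> q0 -b-> q2 -a-> q1

After reading 4 characters, M is in state q1.

q1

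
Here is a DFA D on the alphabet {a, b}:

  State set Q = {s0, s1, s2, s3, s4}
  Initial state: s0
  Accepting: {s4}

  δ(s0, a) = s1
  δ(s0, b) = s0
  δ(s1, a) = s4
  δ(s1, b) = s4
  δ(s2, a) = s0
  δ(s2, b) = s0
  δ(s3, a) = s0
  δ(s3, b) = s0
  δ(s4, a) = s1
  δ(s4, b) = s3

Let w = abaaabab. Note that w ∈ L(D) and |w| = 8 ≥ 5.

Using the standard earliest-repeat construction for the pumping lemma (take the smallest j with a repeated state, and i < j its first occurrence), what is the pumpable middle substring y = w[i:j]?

Run of D on w = a b a a a b a b:
  step 0: s0  (start)
  step 1: s1  (read a: s0→s1)
  step 2: s4  (read b: s1→s4)
  step 3: s1  (read a: s4→s1)   ← first repeat (s1 seen earlier)
  step 4: s4  (read a: s1→s4)
  step 5: s1  (read a: s4→s1)
  step 6: s4  (read b: s1→s4)
  step 7: s1  (read a: s4→s1)
  step 8: s4  (read b: s1→s4)

So i = 1, j = 3, giving x = w[0:1] = a, y = w[1:3] = ba, z = w[3:8] = aabab.
Check: |xy| = 3 ≤ 5 and |y| = 2 ≥ 1. Reading y takes D from s1 back to s1, so every xyⁱz is accepted.

ba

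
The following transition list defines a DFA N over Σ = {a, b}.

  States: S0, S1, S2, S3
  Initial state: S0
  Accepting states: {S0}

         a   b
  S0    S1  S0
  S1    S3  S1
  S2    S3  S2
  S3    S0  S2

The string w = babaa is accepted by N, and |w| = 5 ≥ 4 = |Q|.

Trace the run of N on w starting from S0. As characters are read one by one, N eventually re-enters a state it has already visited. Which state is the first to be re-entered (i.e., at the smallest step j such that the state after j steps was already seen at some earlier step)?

S0

State sequence: S0 -b-> S0 -a-> S1 -b-> S1 -a-> S3 -a-> S0
First repeat at step 1: S0 was already visited.

The earliest repeat is at step j = 1: N is in S0, which it already visited at step i = 0.
The DFA has 4 states, so the proof of the pumping lemma guarantees a repeated state among the first 4+1 visited; the segment between the two visits is the pumpable y.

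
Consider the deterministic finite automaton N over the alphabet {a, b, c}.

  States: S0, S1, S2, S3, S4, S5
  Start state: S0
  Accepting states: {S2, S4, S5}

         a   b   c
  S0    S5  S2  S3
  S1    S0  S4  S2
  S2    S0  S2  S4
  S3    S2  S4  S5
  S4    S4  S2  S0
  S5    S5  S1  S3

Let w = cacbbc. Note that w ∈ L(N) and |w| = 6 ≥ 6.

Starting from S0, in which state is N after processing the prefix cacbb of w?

S2

Run of N on the first 5 characters of w = c a c b b:
  step 0: S0  (start)
  step 1: S3  (read c: S0→S3)
  step 2: S2  (read a: S3→S2)
  step 3: S4  (read c: S2→S4)
  step 4: S2  (read b: S4→S2)
  step 5: S2  (read b: S2→S2)

After reading 5 characters, N is in state S2.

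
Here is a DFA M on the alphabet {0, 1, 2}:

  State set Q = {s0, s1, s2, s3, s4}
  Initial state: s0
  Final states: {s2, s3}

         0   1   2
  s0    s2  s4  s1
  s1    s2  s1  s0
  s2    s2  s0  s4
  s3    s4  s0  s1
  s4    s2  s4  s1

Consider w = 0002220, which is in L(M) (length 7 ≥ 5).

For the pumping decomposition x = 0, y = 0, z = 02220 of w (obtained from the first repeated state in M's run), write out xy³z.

xy^3z = 0·0·0·0·02220 = 000002220.
Reading y = 0 takes M from s2 back to s2, so after x·y·y·y the machine is still in s2, and z then leads to the accepting state s2. Hence 000002220 ∈ L(M).

000002220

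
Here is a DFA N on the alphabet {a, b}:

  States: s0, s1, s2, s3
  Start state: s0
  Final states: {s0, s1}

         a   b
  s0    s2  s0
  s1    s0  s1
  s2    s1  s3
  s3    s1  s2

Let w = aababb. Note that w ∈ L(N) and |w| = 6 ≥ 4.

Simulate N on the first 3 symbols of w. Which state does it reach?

s1

State sequence: s0 -a-> s2 -a-> s1 -b-> s1

After reading 3 characters, N is in state s1.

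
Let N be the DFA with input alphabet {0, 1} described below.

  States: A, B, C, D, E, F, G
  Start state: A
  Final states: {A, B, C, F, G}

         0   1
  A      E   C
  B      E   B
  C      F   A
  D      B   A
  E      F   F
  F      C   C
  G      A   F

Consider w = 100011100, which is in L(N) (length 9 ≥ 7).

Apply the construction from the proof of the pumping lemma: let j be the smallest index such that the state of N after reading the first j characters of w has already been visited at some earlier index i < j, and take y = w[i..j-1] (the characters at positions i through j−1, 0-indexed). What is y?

00

State sequence: A -1-> C -0-> F -0-> C -0-> F -1-> C -1-> A -1-> C -0-> F -0-> C
First repeat at step 3: C was already visited.

So i = 1, j = 3, giving x = w[0:1] = 1, y = w[1:3] = 00, z = w[3:9] = 011100.
Check: |xy| = 3 ≤ 7 and |y| = 2 ≥ 1. Reading y takes N from C back to C, so every xyⁱz is accepted.
Since N has 7 states, any run of length ≥ 7 visits 7+1 states, so by pigeonhole some state repeats within the first 7 steps — that repeat gives the pumpable loop.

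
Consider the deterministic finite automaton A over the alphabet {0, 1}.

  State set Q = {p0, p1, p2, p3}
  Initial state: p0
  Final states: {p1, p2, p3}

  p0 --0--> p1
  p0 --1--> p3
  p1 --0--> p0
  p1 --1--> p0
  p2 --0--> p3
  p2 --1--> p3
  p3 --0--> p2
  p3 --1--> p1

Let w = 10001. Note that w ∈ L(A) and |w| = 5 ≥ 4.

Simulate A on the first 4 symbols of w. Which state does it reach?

p2

State sequence: p0 -1-> p3 -0-> p2 -0-> p3 -0-> p2

After reading 4 characters, A is in state p2.
(This kind of state-tracing is the core of the pumping-lemma construction: with 4 states, pigeonhole forces a repeat within the first 4 steps.)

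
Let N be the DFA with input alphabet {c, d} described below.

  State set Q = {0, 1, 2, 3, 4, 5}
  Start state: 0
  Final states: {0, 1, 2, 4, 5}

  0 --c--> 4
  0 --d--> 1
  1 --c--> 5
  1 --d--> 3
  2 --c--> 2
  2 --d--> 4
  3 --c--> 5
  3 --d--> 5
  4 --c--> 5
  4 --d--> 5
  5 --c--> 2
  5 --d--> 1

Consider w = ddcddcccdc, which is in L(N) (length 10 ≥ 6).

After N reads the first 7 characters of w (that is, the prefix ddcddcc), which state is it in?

2

State sequence: 0 -d-> 1 -d-> 3 -c-> 5 -d-> 1 -d-> 3 -c-> 5 -c-> 2

After reading 7 characters, N is in state 2.
(This kind of state-tracing is the core of the pumping-lemma construction: with 6 states, pigeonhole forces a repeat within the first 6 steps.)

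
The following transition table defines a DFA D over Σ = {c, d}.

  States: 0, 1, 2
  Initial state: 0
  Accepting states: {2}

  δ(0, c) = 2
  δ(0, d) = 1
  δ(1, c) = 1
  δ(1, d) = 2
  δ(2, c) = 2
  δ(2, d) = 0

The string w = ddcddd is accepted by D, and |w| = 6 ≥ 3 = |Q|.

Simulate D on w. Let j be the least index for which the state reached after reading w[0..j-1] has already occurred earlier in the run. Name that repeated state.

2

State sequence: 0 -d-> 1 -d-> 2 -c-> 2 -d-> 0 -d-> 1 -d-> 2
First repeat at step 3: 2 was already visited.

The earliest repeat is at step j = 3: D is in 2, which it already visited at step i = 2.
With |Q| = 3, pigeonhole forces a state repeat no later than step 3; the substring read between the first and second visits to that state can be pumped.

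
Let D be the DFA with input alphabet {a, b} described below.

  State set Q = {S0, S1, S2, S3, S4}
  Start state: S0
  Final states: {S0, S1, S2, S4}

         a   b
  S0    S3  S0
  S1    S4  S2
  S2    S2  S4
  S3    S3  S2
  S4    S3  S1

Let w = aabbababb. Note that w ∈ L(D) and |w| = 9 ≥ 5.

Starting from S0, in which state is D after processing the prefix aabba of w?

S3

State sequence: S0 -a-> S3 -a-> S3 -b-> S2 -b-> S4 -a-> S3

After reading 5 characters, D is in state S3.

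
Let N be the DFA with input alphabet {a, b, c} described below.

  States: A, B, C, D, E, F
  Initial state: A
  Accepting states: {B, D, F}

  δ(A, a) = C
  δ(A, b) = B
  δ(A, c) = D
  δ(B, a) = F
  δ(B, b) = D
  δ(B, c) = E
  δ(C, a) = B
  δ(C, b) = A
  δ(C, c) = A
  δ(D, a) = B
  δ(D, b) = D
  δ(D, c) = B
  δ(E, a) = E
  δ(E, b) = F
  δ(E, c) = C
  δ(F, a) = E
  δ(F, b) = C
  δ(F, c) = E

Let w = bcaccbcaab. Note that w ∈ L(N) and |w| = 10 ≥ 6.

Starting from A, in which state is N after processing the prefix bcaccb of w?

B

State sequence: A -b-> B -c-> E -a-> E -c-> C -c-> A -b-> B

After reading 6 characters, N is in state B.
(This kind of state-tracing is the core of the pumping-lemma construction: with 6 states, pigeonhole forces a repeat within the first 6 steps.)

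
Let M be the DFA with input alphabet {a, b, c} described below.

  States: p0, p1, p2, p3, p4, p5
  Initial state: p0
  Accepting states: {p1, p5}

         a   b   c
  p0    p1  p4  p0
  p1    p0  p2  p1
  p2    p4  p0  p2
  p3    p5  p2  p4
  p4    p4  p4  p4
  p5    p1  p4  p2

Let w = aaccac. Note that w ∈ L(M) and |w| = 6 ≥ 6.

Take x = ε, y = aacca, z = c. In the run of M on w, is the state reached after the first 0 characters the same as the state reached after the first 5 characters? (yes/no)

Run of M on the first 5 characters of w = a a c c a:
  step 0: p0  (start)
  step 1: p1  (read a: p0→p1)
  step 2: p0  (read a: p1→p0)
  step 3: p0  (read c: p0→p0)
  step 4: p0  (read c: p0→p0)
  step 5: p1  (read a: p0→p1)

After x (step 0): p0. After xy (step 5): p1.
They differ (p0 ≠ p1), so y is not a cycle from the state after x; this split is not the one the pumping-lemma construction produces, and pumping y need not keep the string in L(M).

no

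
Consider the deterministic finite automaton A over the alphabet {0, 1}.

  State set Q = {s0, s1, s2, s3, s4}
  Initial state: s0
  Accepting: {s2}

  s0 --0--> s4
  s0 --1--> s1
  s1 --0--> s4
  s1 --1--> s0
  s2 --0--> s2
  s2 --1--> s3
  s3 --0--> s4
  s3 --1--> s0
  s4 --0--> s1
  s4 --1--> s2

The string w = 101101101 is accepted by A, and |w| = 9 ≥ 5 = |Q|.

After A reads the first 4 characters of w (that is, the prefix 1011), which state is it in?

Run of A on the first 4 characters of w = 1 0 1 1:
  step 0: s0  (start)
  step 1: s1  (read 1: s0→s1)
  step 2: s4  (read 0: s1→s4)
  step 3: s2  (read 1: s4→s2)
  step 4: s3  (read 1: s2→s3)

After reading 4 characters, A is in state s3.
(This kind of state-tracing is the core of the pumping-lemma construction: with 5 states, pigeonhole forces a repeat within the first 5 steps.)

s3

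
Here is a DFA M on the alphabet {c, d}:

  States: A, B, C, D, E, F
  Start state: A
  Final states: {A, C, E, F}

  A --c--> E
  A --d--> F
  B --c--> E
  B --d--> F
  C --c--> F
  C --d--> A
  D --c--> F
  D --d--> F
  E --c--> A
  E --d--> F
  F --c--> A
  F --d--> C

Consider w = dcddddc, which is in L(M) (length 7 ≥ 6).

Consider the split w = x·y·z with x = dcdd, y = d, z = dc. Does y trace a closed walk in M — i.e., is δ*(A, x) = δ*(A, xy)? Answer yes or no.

Run of M on the first 5 characters of w = d c d d d:
  step 0: A  (start)
  step 1: F  (read d: A→F)
  step 2: A  (read c: F→A)
  step 3: F  (read d: A→F)
  step 4: C  (read d: F→C)
  step 5: A  (read d: C→A)

After x (step 4): C. After xy (step 5): A.
They differ (C ≠ A), so y is not a cycle from the state after x; this split is not the one the pumping-lemma construction produces, and pumping y need not keep the string in L(M).

no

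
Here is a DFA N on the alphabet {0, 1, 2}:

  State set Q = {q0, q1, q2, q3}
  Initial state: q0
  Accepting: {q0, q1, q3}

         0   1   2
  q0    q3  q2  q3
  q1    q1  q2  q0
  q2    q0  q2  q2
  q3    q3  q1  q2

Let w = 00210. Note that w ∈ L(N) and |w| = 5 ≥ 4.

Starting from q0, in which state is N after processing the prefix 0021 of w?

Run of N on the first 4 characters of w = 0 0 2 1:
  step 0: q0  (start)
  step 1: q3  (read 0: q0→q3)
  step 2: q3  (read 0: q3→q3)
  step 3: q2  (read 2: q3→q2)
  step 4: q2  (read 1: q2→q2)

After reading 4 characters, N is in state q2.

q2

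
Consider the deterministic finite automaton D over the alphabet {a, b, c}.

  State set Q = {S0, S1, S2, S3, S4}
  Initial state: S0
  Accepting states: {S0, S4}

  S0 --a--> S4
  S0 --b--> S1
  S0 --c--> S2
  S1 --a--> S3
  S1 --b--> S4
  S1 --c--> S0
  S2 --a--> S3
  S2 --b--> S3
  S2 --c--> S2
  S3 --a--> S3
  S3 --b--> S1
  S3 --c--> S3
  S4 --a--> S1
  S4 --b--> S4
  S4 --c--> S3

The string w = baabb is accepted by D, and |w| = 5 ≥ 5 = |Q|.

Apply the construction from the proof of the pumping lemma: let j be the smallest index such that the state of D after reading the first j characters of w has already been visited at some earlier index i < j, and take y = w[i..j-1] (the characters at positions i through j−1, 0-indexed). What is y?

Run of D on w = b a a b b:
  step 0: S0  (start)
  step 1: S1  (read b: S0→S1)
  step 2: S3  (read a: S1→S3)
  step 3: S3  (read a: S3→S3)   ← first repeat (S3 seen earlier)
  step 4: S1  (read b: S3→S1)
  step 5: S4  (read b: S1→S4)

So i = 2, j = 3, giving x = w[0:2] = ba, y = w[2:3] = a, z = w[3:5] = bb.
Check: |xy| = 3 ≤ 5 and |y| = 1 ≥ 1. Reading y takes D from S3 back to S3, so every xyⁱz is accepted.
Pumping length from the standard proof: p = 5 (the number of states). The repeated state found above gives |xy| = j ≤ 5 and |y| = j − i ≥ 1.

a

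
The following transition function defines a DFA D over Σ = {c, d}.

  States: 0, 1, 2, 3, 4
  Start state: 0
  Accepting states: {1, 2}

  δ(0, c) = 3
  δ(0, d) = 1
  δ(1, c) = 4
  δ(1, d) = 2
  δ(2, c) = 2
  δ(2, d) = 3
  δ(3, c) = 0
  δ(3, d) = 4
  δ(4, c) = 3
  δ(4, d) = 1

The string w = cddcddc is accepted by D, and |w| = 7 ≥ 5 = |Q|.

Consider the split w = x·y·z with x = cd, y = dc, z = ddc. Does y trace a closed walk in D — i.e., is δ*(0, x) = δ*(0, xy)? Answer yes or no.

yes

Run of D on the first 4 characters of w = c d d c:
  step 0: 0  (start)
  step 1: 3  (read c: 0→3)
  step 2: 4  (read d: 3→4)
  step 3: 1  (read d: 4→1)
  step 4: 4  (read c: 1→4)

After x (step 2): 4. After xy (step 4): 4.
They match, so y = dc drives D around a cycle from 4 back to itself; pumping y any number of times keeps D in 4 before reading z, and xyⁱz ∈ L(D) for every i ≥ 0.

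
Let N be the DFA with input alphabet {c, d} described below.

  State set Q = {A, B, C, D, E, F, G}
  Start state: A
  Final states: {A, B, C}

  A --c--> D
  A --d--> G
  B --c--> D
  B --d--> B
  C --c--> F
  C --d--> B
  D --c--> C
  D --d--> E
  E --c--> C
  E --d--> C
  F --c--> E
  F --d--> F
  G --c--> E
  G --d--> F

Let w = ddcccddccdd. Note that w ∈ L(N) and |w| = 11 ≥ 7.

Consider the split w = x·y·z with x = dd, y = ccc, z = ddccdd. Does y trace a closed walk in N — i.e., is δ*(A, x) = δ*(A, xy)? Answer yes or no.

Run of N on the first 5 characters of w = d d c c c:
  step 0: A  (start)
  step 1: G  (read d: A→G)
  step 2: F  (read d: G→F)
  step 3: E  (read c: F→E)
  step 4: C  (read c: E→C)
  step 5: F  (read c: C→F)

After x (step 2): F. After xy (step 5): F.
They match, so y = ccc drives N around a cycle from F back to itself; pumping y any number of times keeps N in F before reading z, and xyⁱz ∈ L(N) for every i ≥ 0.

yes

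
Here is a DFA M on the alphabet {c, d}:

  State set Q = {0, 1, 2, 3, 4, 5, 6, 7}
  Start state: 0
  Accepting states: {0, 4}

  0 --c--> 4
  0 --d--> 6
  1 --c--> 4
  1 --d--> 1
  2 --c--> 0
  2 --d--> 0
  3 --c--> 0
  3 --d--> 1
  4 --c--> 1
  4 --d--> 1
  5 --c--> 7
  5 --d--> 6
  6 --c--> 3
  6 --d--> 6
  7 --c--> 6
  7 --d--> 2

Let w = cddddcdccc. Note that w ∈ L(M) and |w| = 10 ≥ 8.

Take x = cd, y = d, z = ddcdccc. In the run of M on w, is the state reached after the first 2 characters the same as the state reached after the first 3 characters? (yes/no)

yes

Run of M on the first 3 characters of w = c d d:
  step 0: 0  (start)
  step 1: 4  (read c: 0→4)
  step 2: 1  (read d: 4→1)
  step 3: 1  (read d: 1→1)

After x (step 2): 1. After xy (step 3): 1.
They match, so y = d drives M around a cycle from 1 back to itself; pumping y any number of times keeps M in 1 before reading z, and xyⁱz ∈ L(M) for every i ≥ 0.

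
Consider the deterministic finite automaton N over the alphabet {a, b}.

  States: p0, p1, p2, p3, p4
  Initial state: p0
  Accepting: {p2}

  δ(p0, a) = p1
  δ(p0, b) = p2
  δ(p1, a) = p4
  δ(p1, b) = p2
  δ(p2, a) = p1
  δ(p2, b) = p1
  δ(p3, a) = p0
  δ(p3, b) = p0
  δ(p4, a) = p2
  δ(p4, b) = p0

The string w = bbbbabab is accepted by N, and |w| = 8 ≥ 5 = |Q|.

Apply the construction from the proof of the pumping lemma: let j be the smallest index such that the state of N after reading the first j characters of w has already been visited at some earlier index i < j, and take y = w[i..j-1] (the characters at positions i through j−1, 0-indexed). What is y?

State sequence: p0 -b-> p2 -b-> p1 -b-> p2 -b-> p1 -a-> p4 -b-> p0 -a-> p1 -b-> p2
First repeat at step 3: p2 was already visited.

So i = 1, j = 3, giving x = w[0:1] = b, y = w[1:3] = bb, z = w[3:8] = babab.
Check: |xy| = 3 ≤ 5 and |y| = 2 ≥ 1. Reading y takes N from p2 back to p2, so every xyⁱz is accepted.

bb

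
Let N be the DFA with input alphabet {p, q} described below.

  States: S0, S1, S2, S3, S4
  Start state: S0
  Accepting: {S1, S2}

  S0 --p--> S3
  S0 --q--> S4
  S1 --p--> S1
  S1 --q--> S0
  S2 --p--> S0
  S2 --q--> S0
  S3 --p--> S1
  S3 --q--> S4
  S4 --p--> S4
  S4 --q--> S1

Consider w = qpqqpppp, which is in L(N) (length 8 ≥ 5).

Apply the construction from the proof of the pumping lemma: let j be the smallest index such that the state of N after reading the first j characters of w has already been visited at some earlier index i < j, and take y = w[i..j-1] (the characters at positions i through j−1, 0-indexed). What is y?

p

State sequence: S0 -q-> S4 -p-> S4 -q-> S1 -q-> S0 -p-> S3 -p-> S1 -p-> S1 -p-> S1
First repeat at step 2: S4 was already visited.

So i = 1, j = 2, giving x = w[0:1] = q, y = w[1:2] = p, z = w[2:8] = qqpppp.
Check: |xy| = 2 ≤ 5 and |y| = 1 ≥ 1. Reading y takes N from S4 back to S4, so every xyⁱz is accepted.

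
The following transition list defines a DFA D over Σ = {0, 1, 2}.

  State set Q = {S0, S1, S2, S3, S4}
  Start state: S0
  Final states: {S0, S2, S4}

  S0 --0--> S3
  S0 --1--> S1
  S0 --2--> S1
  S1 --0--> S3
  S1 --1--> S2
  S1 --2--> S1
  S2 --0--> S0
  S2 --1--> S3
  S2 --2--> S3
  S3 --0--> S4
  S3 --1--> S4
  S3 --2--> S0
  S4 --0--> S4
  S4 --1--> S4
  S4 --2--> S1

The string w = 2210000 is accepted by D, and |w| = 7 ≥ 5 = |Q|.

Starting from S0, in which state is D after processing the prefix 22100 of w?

S3

State sequence: S0 -2-> S1 -2-> S1 -1-> S2 -0-> S0 -0-> S3

After reading 5 characters, D is in state S3.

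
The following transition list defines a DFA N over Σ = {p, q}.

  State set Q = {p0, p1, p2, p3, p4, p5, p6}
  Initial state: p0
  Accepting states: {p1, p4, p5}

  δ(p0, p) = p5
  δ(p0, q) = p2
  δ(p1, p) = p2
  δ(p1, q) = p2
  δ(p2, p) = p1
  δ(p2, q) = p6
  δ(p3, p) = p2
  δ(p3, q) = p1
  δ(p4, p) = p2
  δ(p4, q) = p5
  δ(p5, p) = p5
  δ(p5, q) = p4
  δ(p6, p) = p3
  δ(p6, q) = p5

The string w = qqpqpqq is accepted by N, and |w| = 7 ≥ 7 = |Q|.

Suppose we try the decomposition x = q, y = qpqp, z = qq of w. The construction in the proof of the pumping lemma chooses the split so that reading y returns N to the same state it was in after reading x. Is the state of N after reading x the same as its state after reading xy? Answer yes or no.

yes

State sequence: p0 -q-> p2 -q-> p6 -p-> p3 -q-> p1 -p-> p2

After x (step 1): p2. After xy (step 5): p2.
They match, so y = qpqp drives N around a cycle from p2 back to itself; pumping y any number of times keeps N in p2 before reading z, and xyⁱz ∈ L(N) for every i ≥ 0.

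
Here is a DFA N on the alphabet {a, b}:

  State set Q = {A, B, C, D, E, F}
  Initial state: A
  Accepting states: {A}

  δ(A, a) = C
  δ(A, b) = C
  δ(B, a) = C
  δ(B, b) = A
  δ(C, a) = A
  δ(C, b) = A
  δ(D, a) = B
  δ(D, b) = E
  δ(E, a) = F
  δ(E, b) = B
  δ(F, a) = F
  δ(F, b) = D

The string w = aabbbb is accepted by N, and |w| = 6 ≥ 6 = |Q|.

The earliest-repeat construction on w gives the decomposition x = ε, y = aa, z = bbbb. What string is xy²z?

aaaabbbb

xy^2z = ε·aa·aa·bbbb = aaaabbbb.
Reading y = aa takes N from A back to A, so after x·y·y the machine is still in A, and z then leads to the accepting state A. Hence aaaabbbb ∈ L(N).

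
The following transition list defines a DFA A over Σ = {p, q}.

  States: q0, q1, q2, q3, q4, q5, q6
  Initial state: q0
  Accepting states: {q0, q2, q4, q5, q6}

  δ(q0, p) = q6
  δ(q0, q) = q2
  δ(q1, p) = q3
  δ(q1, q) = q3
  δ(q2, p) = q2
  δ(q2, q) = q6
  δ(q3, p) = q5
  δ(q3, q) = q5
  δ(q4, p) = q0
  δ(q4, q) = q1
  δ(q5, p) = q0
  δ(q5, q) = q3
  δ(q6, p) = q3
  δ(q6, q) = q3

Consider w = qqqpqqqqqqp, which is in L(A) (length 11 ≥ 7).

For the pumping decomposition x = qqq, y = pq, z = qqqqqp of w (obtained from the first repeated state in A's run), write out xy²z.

qqqpqpqqqqqqp

xy^2z = qqq·pq·pq·qqqqqp = qqqpqpqqqqqqp.
Reading y = pq takes A from q3 back to q3, so after x·y·y the machine is still in q3, and z then leads to the accepting state q0. Hence qqqpqpqqqqqqp ∈ L(A).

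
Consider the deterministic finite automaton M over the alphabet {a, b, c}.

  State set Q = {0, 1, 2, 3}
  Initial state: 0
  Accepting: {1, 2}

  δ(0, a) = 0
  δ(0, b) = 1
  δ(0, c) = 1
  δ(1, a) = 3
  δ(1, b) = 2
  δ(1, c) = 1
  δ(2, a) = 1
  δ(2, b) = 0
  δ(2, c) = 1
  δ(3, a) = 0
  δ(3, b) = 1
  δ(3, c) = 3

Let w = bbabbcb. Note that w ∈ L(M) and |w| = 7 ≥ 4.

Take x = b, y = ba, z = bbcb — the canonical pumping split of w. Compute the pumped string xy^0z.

bbbcb

xy⁰z = xz = b·bbcb = bbbcb.
Reading y = ba takes M from 1 back to 1, so after x the machine is still in 1, and z then leads to the accepting state 2. Hence bbbcb ∈ L(M).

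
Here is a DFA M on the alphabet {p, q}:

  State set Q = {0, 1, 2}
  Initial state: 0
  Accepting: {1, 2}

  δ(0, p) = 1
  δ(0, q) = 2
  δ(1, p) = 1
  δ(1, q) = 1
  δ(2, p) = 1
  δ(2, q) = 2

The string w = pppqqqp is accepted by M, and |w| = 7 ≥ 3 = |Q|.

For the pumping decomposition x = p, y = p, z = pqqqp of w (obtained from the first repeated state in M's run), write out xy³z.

pppppqqqp

xy^3z = p·p·p·p·pqqqp = pppppqqqp.
Reading y = p takes M from 1 back to 1, so after x·y·y·y the machine is still in 1, and z then leads to the accepting state 1. Hence pppppqqqp ∈ L(M).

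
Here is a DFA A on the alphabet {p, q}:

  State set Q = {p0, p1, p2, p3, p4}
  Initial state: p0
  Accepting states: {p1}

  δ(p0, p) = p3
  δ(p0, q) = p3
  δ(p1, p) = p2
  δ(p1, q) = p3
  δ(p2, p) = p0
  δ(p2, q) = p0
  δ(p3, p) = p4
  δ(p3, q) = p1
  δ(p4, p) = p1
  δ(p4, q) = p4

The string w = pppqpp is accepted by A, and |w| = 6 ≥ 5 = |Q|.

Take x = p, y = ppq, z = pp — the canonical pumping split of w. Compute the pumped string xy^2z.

pppqppqpp

xy^2z = p·ppq·ppq·pp = pppqppqpp.
Reading y = ppq takes A from p3 back to p3, so after x·y·y the machine is still in p3, and z then leads to the accepting state p1. Hence pppqppqpp ∈ L(A).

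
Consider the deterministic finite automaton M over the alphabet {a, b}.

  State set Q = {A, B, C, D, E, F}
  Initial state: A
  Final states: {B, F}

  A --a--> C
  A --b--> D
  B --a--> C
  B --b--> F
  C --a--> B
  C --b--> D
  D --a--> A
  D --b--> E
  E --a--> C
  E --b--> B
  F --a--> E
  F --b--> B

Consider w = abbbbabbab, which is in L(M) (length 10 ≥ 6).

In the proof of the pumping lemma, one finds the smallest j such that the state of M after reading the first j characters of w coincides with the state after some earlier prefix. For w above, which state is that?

E

Run of M on w = a b b b b a b b a b:
  step 0: A  (start)
  step 1: C  (read a: A→C)
  step 2: D  (read b: C→D)
  step 3: E  (read b: D→E)
  step 4: B  (read b: E→B)
  step 5: F  (read b: B→F)
  step 6: E  (read a: F→E)   ← first repeat (E seen earlier)
  step 7: B  (read b: E→B)
  step 8: F  (read b: B→F)
  step 9: E  (read a: F→E)
  step 10: B  (read b: E→B)

The earliest repeat is at step j = 6: M is in E, which it already visited at step i = 3.
With |Q| = 6, pigeonhole forces a state repeat no later than step 6; the substring read between the first and second visits to that state can be pumped.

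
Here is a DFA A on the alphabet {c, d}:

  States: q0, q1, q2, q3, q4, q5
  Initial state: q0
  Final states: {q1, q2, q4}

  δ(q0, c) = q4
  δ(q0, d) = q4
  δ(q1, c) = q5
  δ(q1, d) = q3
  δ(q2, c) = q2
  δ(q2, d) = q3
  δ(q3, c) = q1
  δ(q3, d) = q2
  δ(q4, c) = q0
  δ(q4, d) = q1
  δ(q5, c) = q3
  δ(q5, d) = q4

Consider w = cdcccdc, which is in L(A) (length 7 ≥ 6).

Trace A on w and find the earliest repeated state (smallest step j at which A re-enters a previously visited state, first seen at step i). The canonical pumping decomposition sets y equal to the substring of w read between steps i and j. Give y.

ccc

State sequence: q0 -c-> q4 -d-> q1 -c-> q5 -c-> q3 -c-> q1 -d-> q3 -c-> q1
First repeat at step 5: q1 was already visited.

So i = 2, j = 5, giving x = w[0:2] = cd, y = w[2:5] = ccc, z = w[5:7] = dc.
Check: |xy| = 5 ≤ 6 and |y| = 3 ≥ 1. Reading y takes A from q1 back to q1, so every xyⁱz is accepted.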